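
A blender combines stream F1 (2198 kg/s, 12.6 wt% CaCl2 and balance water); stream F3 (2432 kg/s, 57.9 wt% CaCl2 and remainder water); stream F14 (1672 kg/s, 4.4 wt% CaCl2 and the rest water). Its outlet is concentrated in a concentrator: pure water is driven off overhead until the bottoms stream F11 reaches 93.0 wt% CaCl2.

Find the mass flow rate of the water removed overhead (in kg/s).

CaCl2 entering = 2198×0.126 + 2432×0.579 + 1672×0.044 = 1758.6 kg/s.
All CaCl2 reports to F11, so F11 = 1758.6/0.930 = 1891 kg/s.
Total feed = 6302 kg/s; overhead = 6302 − 1891 = 4411 kg/s.

4411 kg/s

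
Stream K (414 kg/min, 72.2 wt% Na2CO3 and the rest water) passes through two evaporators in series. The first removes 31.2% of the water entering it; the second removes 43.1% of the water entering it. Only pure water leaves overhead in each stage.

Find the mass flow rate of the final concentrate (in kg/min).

344 kg/min

water in feed = 414×0.278 = 115.09 kg/min.
After stage 1: water left = (1−0.312)×115.09 = 79.183; stream total = 378.09 kg/min.
After stage 2: water left = (1−0.431)×79.183 = 45.055; final concentrate = 343.96 kg/min.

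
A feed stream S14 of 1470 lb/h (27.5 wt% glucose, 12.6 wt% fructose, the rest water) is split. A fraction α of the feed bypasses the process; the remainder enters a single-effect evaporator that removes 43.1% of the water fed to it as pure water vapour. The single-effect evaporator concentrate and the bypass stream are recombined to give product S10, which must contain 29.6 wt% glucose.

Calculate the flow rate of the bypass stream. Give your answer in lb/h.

1066 lb/h

All 1470×0.275 = 404.25 lb/h of glucose reaches S10, so S10 = 404.25/0.296 = 1365.7 lb/h and vapour = 104.29 lb/h.
The evaporator receives (1−α)·1470 of feed at 0.599 water and removes 0.431 of that water:
0.431×0.599×(1−α)×1470 = 104.29
(1−α) = 104.29/379.51 = 0.2748;  α = 0.7252.
Bypass flow = 0.7252×1470 = 1066 lb/h.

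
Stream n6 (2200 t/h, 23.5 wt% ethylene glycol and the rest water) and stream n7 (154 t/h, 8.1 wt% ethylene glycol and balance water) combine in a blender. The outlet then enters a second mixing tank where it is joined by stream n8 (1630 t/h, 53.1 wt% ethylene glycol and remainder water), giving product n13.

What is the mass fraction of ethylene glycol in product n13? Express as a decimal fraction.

0.3502

Overall, product flow = 3984 t/h.
ethylene glycol in = 2200×0.235 + 154×0.081 + 1630×0.531 = 1395 t/h.
ethylene glycol fraction in n13 = 0.3502.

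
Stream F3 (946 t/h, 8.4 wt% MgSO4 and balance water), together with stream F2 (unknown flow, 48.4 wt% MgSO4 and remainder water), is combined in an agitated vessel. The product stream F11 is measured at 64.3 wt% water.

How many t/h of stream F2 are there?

Let F2 be the unknown flow. Total out = 946 + F2.
water balance: 866.54 + 0.516·F2 = 0.643·(946 + F2)
(0.516 − 0.643)·F2 = 0.643×946 − 866.54 = -258.26
F2 = -258.26 / -0.127 = 2033.5 t/h

2034 t/h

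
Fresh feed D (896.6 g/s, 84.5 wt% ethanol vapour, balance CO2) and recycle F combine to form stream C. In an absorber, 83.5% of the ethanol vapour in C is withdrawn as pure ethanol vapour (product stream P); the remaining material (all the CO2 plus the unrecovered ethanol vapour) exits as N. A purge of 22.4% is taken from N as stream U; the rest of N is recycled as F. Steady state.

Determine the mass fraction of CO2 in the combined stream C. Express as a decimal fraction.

CO2 enters only via D and leaves only via the purge: 896.6×0.155 = 0.224×(CO2 in N), and the absorber passes all CO2, so CO2 in C = CO2 in N = 620.42 g/s.
ethanol vapour in C: m_A = 896.6×0.845 + (1−0.224)·(1−0.835)·m_A, so m_A = 757.63/0.8720 = 868.88 g/s.
C = 868.88 + 620.42 = 1489.3 g/s.
CO2 fraction in C = 620.42/1489.3 = 0.4166.

0.4166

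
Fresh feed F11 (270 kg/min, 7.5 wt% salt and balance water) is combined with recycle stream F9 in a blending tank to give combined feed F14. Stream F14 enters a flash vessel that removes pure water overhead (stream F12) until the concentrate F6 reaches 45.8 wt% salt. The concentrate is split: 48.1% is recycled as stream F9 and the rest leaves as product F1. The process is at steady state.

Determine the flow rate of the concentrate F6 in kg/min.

Overall salt balance (none leaves overhead): salt in fresh feed = salt in product, i.e. 270×0.075 = (1−0.481)·F6·0.458.
F6 = 20.25/(0.458×0.519) = 85.191 kg/min.

85.19 kg/min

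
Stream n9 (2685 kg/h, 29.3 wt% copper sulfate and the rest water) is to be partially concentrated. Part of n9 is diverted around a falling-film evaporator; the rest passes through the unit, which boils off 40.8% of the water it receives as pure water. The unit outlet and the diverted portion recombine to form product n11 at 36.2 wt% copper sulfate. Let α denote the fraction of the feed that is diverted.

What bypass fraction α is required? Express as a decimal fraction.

0.339

All 2685×0.293 = 786.7 kg/h of copper sulfate reaches n11, so n11 = 786.7/0.362 = 2173.2 kg/h and vapour = 511.78 kg/h.
The evaporator receives (1−α)·2685 of feed at 0.707 water and removes 0.408 of that water:
0.408×0.707×(1−α)×2685 = 511.78
(1−α) = 511.78/774.5 = 0.6608;  α = 0.3392.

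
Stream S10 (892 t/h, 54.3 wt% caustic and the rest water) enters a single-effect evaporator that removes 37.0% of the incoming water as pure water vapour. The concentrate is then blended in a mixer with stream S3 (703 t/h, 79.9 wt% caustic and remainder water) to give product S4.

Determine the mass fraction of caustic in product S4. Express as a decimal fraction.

0.724

Vapour removed = 0.370×0.457×892 = 150.83 t/h; concentrate = 741.17 t/h.
caustic reaching the mixer = 484.36 (from concentrate) + 703×0.799 = 1046.1 t/h.
Product flow = 741.17 + 703 = 1444.2 t/h; caustic fraction = 0.724.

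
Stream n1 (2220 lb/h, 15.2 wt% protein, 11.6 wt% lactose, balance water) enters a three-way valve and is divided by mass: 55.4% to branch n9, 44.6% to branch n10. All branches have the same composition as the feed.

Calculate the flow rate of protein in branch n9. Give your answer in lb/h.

Branch n9 total = 0.554×2220 = 1229.9 lb/h.
protein in n9 = 0.152×1229.9 = 186.94 lb/h.

186.9 lb/h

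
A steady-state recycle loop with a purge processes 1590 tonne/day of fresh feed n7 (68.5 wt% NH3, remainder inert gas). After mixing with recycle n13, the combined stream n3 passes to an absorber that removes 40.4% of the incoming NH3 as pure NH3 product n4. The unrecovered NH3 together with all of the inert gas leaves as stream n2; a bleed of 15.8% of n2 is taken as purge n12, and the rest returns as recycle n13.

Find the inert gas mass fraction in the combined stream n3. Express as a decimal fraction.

0.5918

inert gas enters only via n7 and leaves only via the purge: 1590×0.315 = 0.158×(inert gas in n2), and the absorber passes all inert gas, so inert gas in n3 = inert gas in n2 = 3169.9 tonne/day.
NH3 in n3: m_A = 1590×0.685 + (1−0.158)·(1−0.404)·m_A, so m_A = 1089.2/0.4982 = 2186.3 tonne/day.
n3 = 2186.3 + 3169.9 = 5356.2 tonne/day.
inert gas fraction in n3 = 3169.9/5356.2 = 0.5918.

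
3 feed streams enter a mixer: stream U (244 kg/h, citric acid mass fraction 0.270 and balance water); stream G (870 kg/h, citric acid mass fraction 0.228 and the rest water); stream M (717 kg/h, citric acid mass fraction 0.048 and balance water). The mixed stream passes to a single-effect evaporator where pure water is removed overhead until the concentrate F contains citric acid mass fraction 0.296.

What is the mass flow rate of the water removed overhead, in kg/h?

822 kg/h

citric acid entering = 244×0.270 + 870×0.228 + 717×0.048 = 298.66 kg/h.
All citric acid reports to F, so F = 298.66/0.296 = 1009 kg/h.
Total feed = 1831 kg/h; overhead = 1831 − 1009 = 822.03 kg/h.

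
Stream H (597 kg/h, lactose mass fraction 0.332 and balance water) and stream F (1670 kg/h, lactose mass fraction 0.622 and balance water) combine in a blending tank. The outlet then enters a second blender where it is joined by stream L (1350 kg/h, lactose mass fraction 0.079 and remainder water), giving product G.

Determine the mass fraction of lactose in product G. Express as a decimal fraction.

Overall, product flow = 3617 kg/h.
lactose in = 597×0.332 + 1670×0.622 + 1350×0.079 = 1343.6 kg/h.
lactose fraction in G = 0.371.

0.371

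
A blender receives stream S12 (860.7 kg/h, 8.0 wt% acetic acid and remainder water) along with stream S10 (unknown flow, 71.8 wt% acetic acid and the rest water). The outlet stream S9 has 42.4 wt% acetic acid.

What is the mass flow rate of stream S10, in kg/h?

Let S10 be the unknown flow. Total out = 860.7 + S10.
acetic acid balance: 68.856 + 0.718·S10 = 0.424·(860.7 + S10)
(0.718 − 0.424)·S10 = 0.424×860.7 − 68.856 = 296.08
S10 = 296.08 / 0.294 = 1007.1 kg/h

1007 kg/h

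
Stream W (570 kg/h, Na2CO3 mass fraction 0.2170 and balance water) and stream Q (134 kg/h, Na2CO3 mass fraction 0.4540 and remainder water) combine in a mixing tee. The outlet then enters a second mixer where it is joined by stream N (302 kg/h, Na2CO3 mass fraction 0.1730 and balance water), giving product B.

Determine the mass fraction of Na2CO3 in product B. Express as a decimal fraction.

0.2354

Overall, product flow = 1006 kg/h.
Na2CO3 in = 570×0.217 + 134×0.454 + 302×0.173 = 236.77 kg/h.
Na2CO3 fraction in B = 0.2354.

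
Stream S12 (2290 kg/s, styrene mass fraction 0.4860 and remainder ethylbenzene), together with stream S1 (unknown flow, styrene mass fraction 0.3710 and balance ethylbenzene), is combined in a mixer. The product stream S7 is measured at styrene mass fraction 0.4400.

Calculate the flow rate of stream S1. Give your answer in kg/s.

Let S1 be the unknown flow. Total out = 2290 + S1.
styrene balance: 1112.9 + 0.371·S1 = 0.440·(2290 + S1)
(0.371 − 0.440)·S1 = 0.440×2290 − 1112.9 = -105.34
S1 = -105.34 / -0.069 = 1526.7 kg/s

1527 kg/s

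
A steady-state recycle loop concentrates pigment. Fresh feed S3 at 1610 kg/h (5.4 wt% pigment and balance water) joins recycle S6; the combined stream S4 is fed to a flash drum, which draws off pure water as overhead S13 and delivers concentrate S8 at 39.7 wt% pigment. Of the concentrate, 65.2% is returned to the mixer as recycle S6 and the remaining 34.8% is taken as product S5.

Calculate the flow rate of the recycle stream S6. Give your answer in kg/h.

Overall pigment balance (none leaves overhead): pigment in fresh feed = pigment in product, i.e. 1610×0.054 = (1−0.652)·S8·0.397.
S8 = 86.94/(0.397×0.348) = 629.29 kg/h.
Recycle S6 = 0.652×629.29 = 410.3 kg/h.

410.3 kg/h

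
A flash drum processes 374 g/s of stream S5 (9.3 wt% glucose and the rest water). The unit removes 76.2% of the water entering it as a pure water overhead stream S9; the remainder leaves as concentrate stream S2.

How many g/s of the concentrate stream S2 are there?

115.5 g/s

water entering = 374×0.907 = 339.22 g/s; overhead removed = 0.762×339.22 = 258.48 g/s.
Concentrate = 374 − 258.48 = 115.52 g/s.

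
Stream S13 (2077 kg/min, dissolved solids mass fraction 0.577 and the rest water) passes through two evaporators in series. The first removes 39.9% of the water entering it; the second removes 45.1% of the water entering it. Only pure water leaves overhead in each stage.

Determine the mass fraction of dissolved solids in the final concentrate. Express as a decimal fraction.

0.805

water in feed = 2077×0.423 = 878.57 kg/min.
After stage 1: water left = (1−0.399)×878.57 = 528.02; stream total = 1726.5 kg/min.
After stage 2: water left = (1−0.451)×528.02 = 289.88; final concentrate = 1488.3 kg/min.
dissolved solids fraction = 1198.4/1488.3 = 0.805.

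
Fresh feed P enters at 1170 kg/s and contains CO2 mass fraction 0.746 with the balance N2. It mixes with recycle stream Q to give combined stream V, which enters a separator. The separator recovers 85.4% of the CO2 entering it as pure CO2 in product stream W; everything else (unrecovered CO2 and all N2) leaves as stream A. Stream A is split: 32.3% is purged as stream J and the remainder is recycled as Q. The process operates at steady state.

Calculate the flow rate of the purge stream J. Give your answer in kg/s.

N2 enters only via P and leaves only via the purge: 1170×0.254 = 0.323×(N2 in A), and the separator passes all N2, so N2 in V = N2 in A = 920.06 kg/s.
CO2 in V: m_A = 1170×0.746 + (1−0.323)·(1−0.854)·m_A, so m_A = 872.82/0.9012 = 968.55 kg/s.
A = (1−0.854)×968.55 + 920.06 = 1061.5 kg/s.
Purge J = 0.323×1061.5 = 342.86 kg/s.

342.9 kg/s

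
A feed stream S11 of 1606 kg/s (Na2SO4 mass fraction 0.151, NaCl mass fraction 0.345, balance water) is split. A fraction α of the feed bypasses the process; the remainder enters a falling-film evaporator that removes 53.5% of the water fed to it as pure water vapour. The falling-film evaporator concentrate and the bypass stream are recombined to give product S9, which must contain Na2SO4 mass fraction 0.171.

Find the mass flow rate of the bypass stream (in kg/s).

All 1606×0.151 = 242.51 kg/s of Na2SO4 reaches S9, so S9 = 242.51/0.171 = 1418.2 kg/s and vapour = 187.84 kg/s.
The evaporator receives (1−α)·1606 of feed at 0.504 water and removes 0.535 of that water:
0.535×0.504×(1−α)×1606 = 187.84
(1−α) = 187.84/433.04 = 0.4338;  α = 0.5662.
Bypass flow = 0.5662×1606 = 909.38 kg/s.

909.4 kg/s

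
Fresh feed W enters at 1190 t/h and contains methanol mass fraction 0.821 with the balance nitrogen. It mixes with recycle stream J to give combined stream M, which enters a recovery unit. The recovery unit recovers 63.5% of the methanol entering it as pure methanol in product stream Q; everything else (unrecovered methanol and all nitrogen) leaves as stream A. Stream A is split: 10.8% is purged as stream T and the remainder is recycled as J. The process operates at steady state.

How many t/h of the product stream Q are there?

methanol in M: m_A = 1190×0.821 + (1−0.108)·(1−0.635)·m_A, so m_A = 976.99/0.6744 = 1448.6 t/h.
Product Q = 0.635×1448.6 = 919.88 t/h.

919.9 t/h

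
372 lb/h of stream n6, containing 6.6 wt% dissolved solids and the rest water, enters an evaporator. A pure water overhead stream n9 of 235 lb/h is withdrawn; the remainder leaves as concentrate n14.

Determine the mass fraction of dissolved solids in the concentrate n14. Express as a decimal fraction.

0.179

dissolved solids is not removed: 372×0.066 = 24.552 lb/h of dissolved solids enters n14.
Concentrate = 372 − 235 = 137 lb/h.
Mass fraction = 24.552/137 = 0.179.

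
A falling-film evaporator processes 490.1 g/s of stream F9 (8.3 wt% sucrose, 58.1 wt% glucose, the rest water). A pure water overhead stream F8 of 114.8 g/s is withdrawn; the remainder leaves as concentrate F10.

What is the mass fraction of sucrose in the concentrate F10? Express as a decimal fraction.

sucrose is not removed: 490.1×0.083 = 40.678 g/s of sucrose enters F10.
Concentrate = 490.1 − 114.8 = 375.3 g/s.
Mass fraction = 40.678/375.3 = 0.108.

0.108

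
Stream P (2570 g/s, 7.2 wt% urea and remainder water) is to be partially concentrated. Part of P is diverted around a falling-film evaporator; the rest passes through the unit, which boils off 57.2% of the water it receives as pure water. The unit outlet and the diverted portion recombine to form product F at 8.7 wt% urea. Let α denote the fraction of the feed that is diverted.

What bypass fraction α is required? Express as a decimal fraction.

All 2570×0.072 = 185.04 g/s of urea reaches F, so F = 185.04/0.087 = 2126.9 g/s and vapour = 443.1 g/s.
The evaporator receives (1−α)·2570 of feed at 0.928 water and removes 0.572 of that water:
0.572×0.928×(1−α)×2570 = 443.1
(1−α) = 443.1/1364.2 = 0.3248;  α = 0.6752.

0.675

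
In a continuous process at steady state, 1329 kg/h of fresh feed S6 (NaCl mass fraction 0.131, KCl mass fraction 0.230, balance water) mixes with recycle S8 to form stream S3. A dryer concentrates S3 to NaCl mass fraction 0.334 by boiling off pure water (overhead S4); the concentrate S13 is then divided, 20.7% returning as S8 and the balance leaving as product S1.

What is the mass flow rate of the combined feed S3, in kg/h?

Overall NaCl balance (none leaves overhead): NaCl in fresh feed = NaCl in product, i.e. 1329×0.131 = (1−0.207)·S13·0.334.
S13 = 174.1/(0.334×0.793) = 657.32 kg/h.
Recycle S8 = 0.207×657.32 = 136.07 kg/h.
Combined feed S3 = 1329 + 136.07 = 1465.1 kg/h.

1465 kg/h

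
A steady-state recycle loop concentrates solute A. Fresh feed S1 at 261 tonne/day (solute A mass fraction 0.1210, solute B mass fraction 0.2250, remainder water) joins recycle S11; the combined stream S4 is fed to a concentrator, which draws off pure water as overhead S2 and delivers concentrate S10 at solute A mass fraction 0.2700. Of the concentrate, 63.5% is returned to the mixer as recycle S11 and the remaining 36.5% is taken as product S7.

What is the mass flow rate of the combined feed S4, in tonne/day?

464.5 tonne/day

Overall solute A balance (none leaves overhead): solute A in fresh feed = solute A in product, i.e. 261×0.121 = (1−0.635)·S10·0.270.
S10 = 31.581/(0.270×0.365) = 320.46 tonne/day.
Recycle S11 = 0.635×320.46 = 203.49 tonne/day.
Combined feed S4 = 261 + 203.49 = 464.49 tonne/day.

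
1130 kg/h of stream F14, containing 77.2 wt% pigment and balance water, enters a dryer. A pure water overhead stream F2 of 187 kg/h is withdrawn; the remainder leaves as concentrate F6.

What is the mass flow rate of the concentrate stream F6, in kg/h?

Concentrate = 1130 − 187 = 943 kg/h.

943 kg/h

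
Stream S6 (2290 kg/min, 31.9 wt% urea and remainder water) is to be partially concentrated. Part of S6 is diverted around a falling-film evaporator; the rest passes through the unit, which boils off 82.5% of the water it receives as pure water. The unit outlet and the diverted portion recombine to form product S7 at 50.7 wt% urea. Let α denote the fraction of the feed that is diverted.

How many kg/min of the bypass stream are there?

All 2290×0.319 = 730.51 kg/min of urea reaches S7, so S7 = 730.51/0.507 = 1440.8 kg/min and vapour = 849.15 kg/min.
The evaporator receives (1−α)·2290 of feed at 0.681 water and removes 0.825 of that water:
0.825×0.681×(1−α)×2290 = 849.15
(1−α) = 849.15/1286.6 = 0.6600;  α = 0.3400.
Bypass flow = 0.3400×2290 = 778.58 kg/min.

778.6 kg/min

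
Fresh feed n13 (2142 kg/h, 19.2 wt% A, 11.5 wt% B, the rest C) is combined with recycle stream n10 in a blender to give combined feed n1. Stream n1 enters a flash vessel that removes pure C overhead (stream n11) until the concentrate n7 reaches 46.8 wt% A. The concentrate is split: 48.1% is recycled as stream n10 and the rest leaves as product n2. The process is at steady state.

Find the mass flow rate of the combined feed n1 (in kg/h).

2956 kg/h

Overall A balance (none leaves overhead): A in fresh feed = A in product, i.e. 2142×0.192 = (1−0.481)·n7·0.468.
n7 = 411.26/(0.468×0.519) = 1693.2 kg/h.
Recycle n10 = 0.481×1693.2 = 814.43 kg/h.
Combined feed n1 = 2142 + 814.43 = 2956.4 kg/h.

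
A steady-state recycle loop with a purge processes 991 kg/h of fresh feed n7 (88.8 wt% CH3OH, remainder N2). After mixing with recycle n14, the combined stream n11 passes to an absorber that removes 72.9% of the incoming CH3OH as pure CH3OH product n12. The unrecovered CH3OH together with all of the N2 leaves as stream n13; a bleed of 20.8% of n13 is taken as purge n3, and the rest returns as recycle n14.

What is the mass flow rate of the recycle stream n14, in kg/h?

N2 enters only via n7 and leaves only via the purge: 991×0.112 = 0.208×(N2 in n13), and the absorber passes all N2, so N2 in n11 = N2 in n13 = 533.62 kg/h.
CH3OH in n11: m_A = 991×0.888 + (1−0.208)·(1−0.729)·m_A, so m_A = 880.01/0.7854 = 1120.5 kg/h.
n13 = (1−0.729)×1120.5 + 533.62 = 837.27 kg/h.
Recycle n14 = (1−0.208)×837.27 = 663.12 kg/h.

663.1 kg/h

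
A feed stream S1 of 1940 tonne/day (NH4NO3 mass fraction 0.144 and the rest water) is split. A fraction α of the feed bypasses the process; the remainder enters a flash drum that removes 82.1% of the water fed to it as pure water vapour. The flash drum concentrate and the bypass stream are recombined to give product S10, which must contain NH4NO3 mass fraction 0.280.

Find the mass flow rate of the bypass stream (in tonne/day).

599.2 tonne/day

All 1940×0.144 = 279.36 tonne/day of NH4NO3 reaches S10, so S10 = 279.36/0.280 = 997.71 tonne/day and vapour = 942.29 tonne/day.
The evaporator receives (1−α)·1940 of feed at 0.856 water and removes 0.821 of that water:
0.821×0.856×(1−α)×1940 = 942.29
(1−α) = 942.29/1363.4 = 0.6911;  α = 0.3089.
Bypass flow = 0.3089×1940 = 599.19 tonne/day.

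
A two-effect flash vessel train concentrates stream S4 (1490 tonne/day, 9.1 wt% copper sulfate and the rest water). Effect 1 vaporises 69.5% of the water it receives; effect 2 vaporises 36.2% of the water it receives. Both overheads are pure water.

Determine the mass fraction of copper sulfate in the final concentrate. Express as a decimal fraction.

water in feed = 1490×0.909 = 1354.4 tonne/day.
After stage 1: water left = (1−0.695)×1354.4 = 413.1; stream total = 548.69 tonne/day.
After stage 2: water left = (1−0.362)×413.1 = 263.55; final concentrate = 399.14 tonne/day.
copper sulfate fraction = 135.59/399.14 = 0.340.

0.340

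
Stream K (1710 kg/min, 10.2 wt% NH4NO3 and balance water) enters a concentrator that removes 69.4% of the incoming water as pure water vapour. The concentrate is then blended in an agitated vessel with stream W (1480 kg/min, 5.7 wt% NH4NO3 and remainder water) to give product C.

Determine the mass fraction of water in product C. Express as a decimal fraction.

Vapour removed = 0.694×0.898×1710 = 1065.7 kg/min; concentrate = 644.31 kg/min.
water reaching the mixer = 469.89 (from concentrate) + 1480×0.943 = 1865.5 kg/min.
Product flow = 644.31 + 1480 = 2124.3 kg/min; water fraction = 0.878.

0.878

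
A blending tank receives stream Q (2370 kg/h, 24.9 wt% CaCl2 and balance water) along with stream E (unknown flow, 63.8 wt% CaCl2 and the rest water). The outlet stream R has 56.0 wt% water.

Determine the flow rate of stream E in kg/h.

Let E be the unknown flow. Total out = 2370 + E.
water balance: 1779.9 + 0.362·E = 0.560·(2370 + E)
(0.362 − 0.560)·E = 0.560×2370 − 1779.9 = -452.67
E = -452.67 / -0.198 = 2286.2 kg/h

2286 kg/h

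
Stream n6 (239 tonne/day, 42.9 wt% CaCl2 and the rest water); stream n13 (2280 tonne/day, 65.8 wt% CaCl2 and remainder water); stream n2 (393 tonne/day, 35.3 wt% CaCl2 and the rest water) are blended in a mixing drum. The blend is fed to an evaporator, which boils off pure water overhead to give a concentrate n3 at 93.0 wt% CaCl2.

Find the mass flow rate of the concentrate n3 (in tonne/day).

1873 tonne/day

CaCl2 entering = 239×0.429 + 2280×0.658 + 393×0.353 = 1741.5 tonne/day.
All CaCl2 reports to n3, so n3 = 1741.5/0.930 = 1872.6 tonne/day.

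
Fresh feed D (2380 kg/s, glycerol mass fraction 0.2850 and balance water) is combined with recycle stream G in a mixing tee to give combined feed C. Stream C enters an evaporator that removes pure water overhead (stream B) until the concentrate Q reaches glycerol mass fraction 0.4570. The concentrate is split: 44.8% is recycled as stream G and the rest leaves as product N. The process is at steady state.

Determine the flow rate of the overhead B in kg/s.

895.8 kg/s

Overall glycerol balance (none leaves overhead): glycerol in fresh feed = glycerol in product, i.e. 2380×0.285 = (1−0.448)·Q·0.457.
Q = 678.3/(0.457×0.552) = 2688.8 kg/s.
Recycle G = 0.448×2688.8 = 1204.6 kg/s.
Combined feed C = 2380 + 1204.6 = 3584.6 kg/s.
Overhead B = C − Q = 3584.6 − 2688.8 = 895.75 kg/s.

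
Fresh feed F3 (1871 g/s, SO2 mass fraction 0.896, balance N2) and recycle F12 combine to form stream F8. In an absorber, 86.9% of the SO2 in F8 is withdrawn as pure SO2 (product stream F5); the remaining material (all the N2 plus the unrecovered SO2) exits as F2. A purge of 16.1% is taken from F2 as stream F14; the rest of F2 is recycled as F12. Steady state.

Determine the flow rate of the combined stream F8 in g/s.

N2 enters only via F3 and leaves only via the purge: 1871×0.104 = 0.161×(N2 in F2), and the absorber passes all N2, so N2 in F8 = N2 in F2 = 1208.6 g/s.
SO2 in F8: m_A = 1871×0.896 + (1−0.161)·(1−0.869)·m_A, so m_A = 1676.4/0.8901 = 1883.4 g/s.
F8 = 1883.4 + 1208.6 = 3092 g/s.

3092 g/s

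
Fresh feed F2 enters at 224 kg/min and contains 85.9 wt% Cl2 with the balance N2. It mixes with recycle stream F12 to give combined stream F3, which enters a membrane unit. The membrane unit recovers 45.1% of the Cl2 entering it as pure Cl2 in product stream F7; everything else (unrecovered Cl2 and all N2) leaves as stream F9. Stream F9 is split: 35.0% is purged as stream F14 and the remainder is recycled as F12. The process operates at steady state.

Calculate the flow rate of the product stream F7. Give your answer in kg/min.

134.9 kg/min

Cl2 in F3: m_A = 224×0.859 + (1−0.350)·(1−0.451)·m_A, so m_A = 192.42/0.6432 = 299.18 kg/min.
Product F7 = 0.451×299.18 = 134.93 kg/min.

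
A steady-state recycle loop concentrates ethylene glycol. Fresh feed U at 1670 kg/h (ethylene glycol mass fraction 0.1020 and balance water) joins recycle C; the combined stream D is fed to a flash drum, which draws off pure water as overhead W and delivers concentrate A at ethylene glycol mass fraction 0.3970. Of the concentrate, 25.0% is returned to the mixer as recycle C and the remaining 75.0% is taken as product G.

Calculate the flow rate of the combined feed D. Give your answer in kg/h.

Overall ethylene glycol balance (none leaves overhead): ethylene glycol in fresh feed = ethylene glycol in product, i.e. 1670×0.102 = (1−0.250)·A·0.397.
A = 170.34/(0.397×0.750) = 572.09 kg/h.
Recycle C = 0.250×572.09 = 143.02 kg/h.
Combined feed D = 1670 + 143.02 = 1813 kg/h.

1813 kg/h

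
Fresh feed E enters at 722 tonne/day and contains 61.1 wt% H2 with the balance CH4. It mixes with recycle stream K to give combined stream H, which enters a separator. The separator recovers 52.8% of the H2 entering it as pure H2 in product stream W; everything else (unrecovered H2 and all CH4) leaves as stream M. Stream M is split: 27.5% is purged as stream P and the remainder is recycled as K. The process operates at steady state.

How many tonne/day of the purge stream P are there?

367.9 tonne/day

CH4 enters only via E and leaves only via the purge: 722×0.389 = 0.275×(CH4 in M), and the separator passes all CH4, so CH4 in H = CH4 in M = 1021.3 tonne/day.
H2 in H: m_A = 722×0.611 + (1−0.275)·(1−0.528)·m_A, so m_A = 441.14/0.6578 = 670.63 tonne/day.
M = (1−0.528)×670.63 + 1021.3 = 1337.8 tonne/day.
Purge P = 0.275×1337.8 = 367.91 tonne/day.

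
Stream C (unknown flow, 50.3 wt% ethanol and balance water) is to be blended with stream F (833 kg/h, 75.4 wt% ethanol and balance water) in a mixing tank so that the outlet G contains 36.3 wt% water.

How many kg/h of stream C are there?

Let C be the unknown flow. Total out = 833 + C.
water balance: 204.92 + 0.497·C = 0.363·(833 + C)
(0.497 − 0.363)·C = 0.363×833 − 204.92 = 97.461
C = 97.461 / 0.134 = 727.32 kg/h

727.3 kg/h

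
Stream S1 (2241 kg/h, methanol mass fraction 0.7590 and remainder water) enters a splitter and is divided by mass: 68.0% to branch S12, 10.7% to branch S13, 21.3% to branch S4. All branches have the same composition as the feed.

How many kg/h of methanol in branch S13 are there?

Branch S13 total = 0.107×2241 = 239.79 kg/h.
methanol in S13 = 0.759×239.79 = 182 kg/h.

182 kg/h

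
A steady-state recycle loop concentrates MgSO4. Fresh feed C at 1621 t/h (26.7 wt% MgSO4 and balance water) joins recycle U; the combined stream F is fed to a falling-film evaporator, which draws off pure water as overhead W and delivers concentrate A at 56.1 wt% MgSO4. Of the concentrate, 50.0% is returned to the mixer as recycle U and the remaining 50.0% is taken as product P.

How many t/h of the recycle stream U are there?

Overall MgSO4 balance (none leaves overhead): MgSO4 in fresh feed = MgSO4 in product, i.e. 1621×0.267 = (1−0.500)·A·0.561.
A = 432.81/(0.561×0.500) = 1543 t/h.
Recycle U = 0.500×1543 = 771.49 t/h.

771.5 t/h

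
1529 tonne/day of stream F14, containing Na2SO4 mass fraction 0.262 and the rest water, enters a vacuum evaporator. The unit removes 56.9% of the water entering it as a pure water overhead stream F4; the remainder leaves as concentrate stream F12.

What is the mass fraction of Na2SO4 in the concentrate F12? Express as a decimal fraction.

0.452

Na2SO4 is not removed: 1529×0.262 = 400.6 tonne/day of Na2SO4 enters F12.
water entering = 1529×0.738 = 1128.4 tonne/day; overhead removed = 0.569×1128.4 = 642.06 tonne/day.
Concentrate = 1529 − 642.06 = 886.94 tonne/day.
Mass fraction = 400.6/886.94 = 0.452.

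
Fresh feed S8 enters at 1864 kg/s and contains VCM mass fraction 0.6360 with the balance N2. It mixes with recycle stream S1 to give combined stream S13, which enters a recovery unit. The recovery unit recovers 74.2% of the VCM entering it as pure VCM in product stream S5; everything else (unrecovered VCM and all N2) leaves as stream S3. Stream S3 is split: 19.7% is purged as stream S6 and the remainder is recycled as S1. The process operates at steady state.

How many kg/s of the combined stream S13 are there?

4939 kg/s

N2 enters only via S8 and leaves only via the purge: 1864×0.364 = 0.197×(N2 in S3), and the recovery unit passes all N2, so N2 in S13 = N2 in S3 = 3444.1 kg/s.
VCM in S13: m_A = 1864×0.636 + (1−0.197)·(1−0.742)·m_A, so m_A = 1185.5/0.7928 = 1495.3 kg/s.
S13 = 1495.3 + 3444.1 = 4939.4 kg/s.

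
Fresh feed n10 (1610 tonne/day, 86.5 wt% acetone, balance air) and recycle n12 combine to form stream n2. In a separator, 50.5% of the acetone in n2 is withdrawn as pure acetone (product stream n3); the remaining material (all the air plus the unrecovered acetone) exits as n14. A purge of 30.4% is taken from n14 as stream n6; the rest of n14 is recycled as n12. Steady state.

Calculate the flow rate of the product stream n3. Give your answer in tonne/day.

1073 tonne/day

acetone in n2: m_A = 1610×0.865 + (1−0.304)·(1−0.505)·m_A, so m_A = 1392.7/0.6555 = 2124.6 tonne/day.
Product n3 = 0.505×2124.6 = 1072.9 tonne/day.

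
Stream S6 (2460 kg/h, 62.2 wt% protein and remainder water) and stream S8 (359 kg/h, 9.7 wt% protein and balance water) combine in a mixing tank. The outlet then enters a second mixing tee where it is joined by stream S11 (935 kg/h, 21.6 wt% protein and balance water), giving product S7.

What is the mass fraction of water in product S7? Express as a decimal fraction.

Overall, product flow = 3754 kg/h.
water in = 2460×0.378 + 359×0.903 + 935×0.784 = 1987.1 kg/h.
water fraction in S7 = 0.5293.

0.5293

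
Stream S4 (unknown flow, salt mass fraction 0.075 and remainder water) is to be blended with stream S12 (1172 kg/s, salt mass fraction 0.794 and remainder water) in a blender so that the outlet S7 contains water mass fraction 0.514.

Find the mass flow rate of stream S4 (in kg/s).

878.3 kg/s

Let S4 be the unknown flow. Total out = 1172 + S4.
water balance: 241.43 + 0.925·S4 = 0.514·(1172 + S4)
(0.925 − 0.514)·S4 = 0.514×1172 − 241.43 = 360.98
S4 = 360.98 / 0.411 = 878.29 kg/s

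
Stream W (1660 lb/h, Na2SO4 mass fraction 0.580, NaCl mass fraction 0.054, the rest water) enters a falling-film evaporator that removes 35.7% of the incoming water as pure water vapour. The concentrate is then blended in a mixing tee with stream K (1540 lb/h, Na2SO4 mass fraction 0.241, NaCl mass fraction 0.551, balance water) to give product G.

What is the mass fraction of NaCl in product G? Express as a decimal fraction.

Vapour removed = 0.357×0.366×1660 = 216.9 lb/h; concentrate = 1443.1 lb/h.
NaCl reaching the mixer = 89.64 (from concentrate) + 1540×0.551 = 938.18 lb/h.
Product flow = 1443.1 + 1540 = 2983.1 lb/h; NaCl fraction = 0.314.

0.314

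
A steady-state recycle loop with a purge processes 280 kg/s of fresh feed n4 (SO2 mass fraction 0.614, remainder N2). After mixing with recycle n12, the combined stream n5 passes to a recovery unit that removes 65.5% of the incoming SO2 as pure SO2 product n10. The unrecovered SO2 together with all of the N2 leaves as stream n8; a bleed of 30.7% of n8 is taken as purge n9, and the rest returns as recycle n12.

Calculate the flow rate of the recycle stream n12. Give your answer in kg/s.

N2 enters only via n4 and leaves only via the purge: 280×0.386 = 0.307×(N2 in n8), and the recovery unit passes all N2, so N2 in n5 = N2 in n8 = 352.05 kg/s.
SO2 in n5: m_A = 280×0.614 + (1−0.307)·(1−0.655)·m_A, so m_A = 171.92/0.7609 = 225.94 kg/s.
n8 = (1−0.655)×225.94 + 352.05 = 430 kg/s.
Recycle n12 = (1−0.307)×430 = 297.99 kg/s.

298 kg/s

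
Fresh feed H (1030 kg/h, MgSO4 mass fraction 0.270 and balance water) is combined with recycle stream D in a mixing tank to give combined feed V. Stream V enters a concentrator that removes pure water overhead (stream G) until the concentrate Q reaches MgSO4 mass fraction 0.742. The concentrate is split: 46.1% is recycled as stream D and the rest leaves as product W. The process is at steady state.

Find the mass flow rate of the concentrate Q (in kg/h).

Overall MgSO4 balance (none leaves overhead): MgSO4 in fresh feed = MgSO4 in product, i.e. 1030×0.270 = (1−0.461)·Q·0.742.
Q = 278.1/(0.742×0.539) = 695.36 kg/h.

695.4 kg/h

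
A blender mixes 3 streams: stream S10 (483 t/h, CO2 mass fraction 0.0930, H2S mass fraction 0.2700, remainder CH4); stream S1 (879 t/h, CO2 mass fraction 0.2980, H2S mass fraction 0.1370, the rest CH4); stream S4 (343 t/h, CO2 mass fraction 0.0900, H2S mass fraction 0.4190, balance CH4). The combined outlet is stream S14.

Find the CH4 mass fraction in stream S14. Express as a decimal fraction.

Total flow out = 483 + 879 + 343 = 1705 t/h.
CH4 in = 483×0.637 + 879×0.565 + 343×0.491 = 972.72 t/h.
CH4 mass fraction in S14 = 972.72/1705 = 0.5705.

0.5705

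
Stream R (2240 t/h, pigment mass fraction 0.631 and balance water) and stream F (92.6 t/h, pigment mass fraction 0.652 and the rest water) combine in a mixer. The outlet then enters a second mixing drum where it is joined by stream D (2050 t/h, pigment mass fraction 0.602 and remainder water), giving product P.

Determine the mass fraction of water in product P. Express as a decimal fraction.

Overall, product flow = 4382.6 t/h.
water in = 2240×0.369 + 92.6×0.348 + 2050×0.398 = 1674.7 t/h.
water fraction in P = 0.382.

0.382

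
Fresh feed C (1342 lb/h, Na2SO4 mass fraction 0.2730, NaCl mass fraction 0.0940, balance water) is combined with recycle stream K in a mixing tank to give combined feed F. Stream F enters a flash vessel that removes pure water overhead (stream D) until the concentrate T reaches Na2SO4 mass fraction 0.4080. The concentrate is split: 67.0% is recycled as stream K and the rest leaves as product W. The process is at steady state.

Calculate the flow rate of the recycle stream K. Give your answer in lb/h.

Overall Na2SO4 balance (none leaves overhead): Na2SO4 in fresh feed = Na2SO4 in product, i.e. 1342×0.273 = (1−0.670)·T·0.408.
T = 366.37/(0.408×0.330) = 2721.1 lb/h.
Recycle K = 0.670×2721.1 = 1823.1 lb/h.

1823 lb/h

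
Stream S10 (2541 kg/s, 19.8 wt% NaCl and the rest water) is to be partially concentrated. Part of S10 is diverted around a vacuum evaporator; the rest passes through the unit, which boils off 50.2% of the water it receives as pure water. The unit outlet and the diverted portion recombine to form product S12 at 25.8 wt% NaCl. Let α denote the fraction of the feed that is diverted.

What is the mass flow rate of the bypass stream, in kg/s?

All 2541×0.198 = 503.12 kg/s of NaCl reaches S12, so S12 = 503.12/0.258 = 1950.1 kg/s and vapour = 590.93 kg/s.
The evaporator receives (1−α)·2541 of feed at 0.802 water and removes 0.502 of that water:
0.502×0.802×(1−α)×2541 = 590.93
(1−α) = 590.93/1023 = 0.5776;  α = 0.4224.
Bypass flow = 0.4224×2541 = 1073.2 kg/s.

1073 kg/s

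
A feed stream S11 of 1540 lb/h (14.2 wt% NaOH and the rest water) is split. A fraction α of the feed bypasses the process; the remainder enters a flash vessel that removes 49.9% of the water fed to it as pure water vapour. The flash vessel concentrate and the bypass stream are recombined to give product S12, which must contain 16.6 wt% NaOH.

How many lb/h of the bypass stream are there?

1020 lb/h

All 1540×0.142 = 218.68 lb/h of NaOH reaches S12, so S12 = 218.68/0.166 = 1317.3 lb/h and vapour = 222.65 lb/h.
The evaporator receives (1−α)·1540 of feed at 0.858 water and removes 0.499 of that water:
0.499×0.858×(1−α)×1540 = 222.65
(1−α) = 222.65/659.34 = 0.3377;  α = 0.6623.
Bypass flow = 0.6623×1540 = 1020 lb/h.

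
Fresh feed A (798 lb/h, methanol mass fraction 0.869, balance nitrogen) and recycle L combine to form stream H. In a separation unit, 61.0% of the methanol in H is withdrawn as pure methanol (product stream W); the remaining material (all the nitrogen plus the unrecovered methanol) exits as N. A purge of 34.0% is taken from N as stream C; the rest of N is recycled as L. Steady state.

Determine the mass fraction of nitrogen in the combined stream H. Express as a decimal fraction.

0.248

nitrogen enters only via A and leaves only via the purge: 798×0.131 = 0.340×(nitrogen in N), and the separation unit passes all nitrogen, so nitrogen in H = nitrogen in N = 307.46 lb/h.
methanol in H: m_A = 798×0.869 + (1−0.340)·(1−0.610)·m_A, so m_A = 693.46/0.7426 = 933.83 lb/h.
H = 933.83 + 307.46 = 1241.3 lb/h.
nitrogen fraction in H = 307.46/1241.3 = 0.248.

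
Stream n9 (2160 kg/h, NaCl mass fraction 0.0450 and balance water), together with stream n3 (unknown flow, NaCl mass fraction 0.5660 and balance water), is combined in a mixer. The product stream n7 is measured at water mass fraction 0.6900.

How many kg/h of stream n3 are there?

Let n3 be the unknown flow. Total out = 2160 + n3.
water balance: 2062.8 + 0.434·n3 = 0.690·(2160 + n3)
(0.434 − 0.690)·n3 = 0.690×2160 − 2062.8 = -572.4
n3 = -572.4 / -0.256 = 2235.9 kg/h

2236 kg/h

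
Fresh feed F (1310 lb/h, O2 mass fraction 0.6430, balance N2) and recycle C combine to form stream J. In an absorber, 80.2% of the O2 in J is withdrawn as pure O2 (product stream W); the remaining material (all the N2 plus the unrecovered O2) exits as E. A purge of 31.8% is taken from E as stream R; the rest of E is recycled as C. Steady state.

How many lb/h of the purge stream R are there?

N2 enters only via F and leaves only via the purge: 1310×0.357 = 0.318×(N2 in E), and the absorber passes all N2, so N2 in J = N2 in E = 1470.7 lb/h.
O2 in J: m_A = 1310×0.643 + (1−0.318)·(1−0.802)·m_A, so m_A = 842.33/0.8650 = 973.83 lb/h.
E = (1−0.802)×973.83 + 1470.7 = 1663.5 lb/h.
Purge R = 0.318×1663.5 = 528.99 lb/h.

529 lb/h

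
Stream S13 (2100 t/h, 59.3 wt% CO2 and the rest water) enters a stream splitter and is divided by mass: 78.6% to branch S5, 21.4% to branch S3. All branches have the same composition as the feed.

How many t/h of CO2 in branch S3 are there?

266.5 t/h

Branch S3 total = 0.214×2100 = 449.4 t/h.
CO2 in S3 = 0.593×449.4 = 266.49 t/h.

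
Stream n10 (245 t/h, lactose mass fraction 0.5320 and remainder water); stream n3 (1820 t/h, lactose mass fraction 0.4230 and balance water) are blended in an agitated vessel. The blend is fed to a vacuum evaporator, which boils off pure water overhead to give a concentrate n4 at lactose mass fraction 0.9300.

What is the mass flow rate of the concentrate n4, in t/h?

lactose entering = 245×0.532 + 1820×0.423 = 900.2 t/h.
All lactose reports to n4, so n4 = 900.2/0.930 = 967.96 t/h.

968 t/h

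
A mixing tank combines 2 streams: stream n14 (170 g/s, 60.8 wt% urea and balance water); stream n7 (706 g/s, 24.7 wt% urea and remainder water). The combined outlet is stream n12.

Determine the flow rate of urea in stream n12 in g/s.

277.7 g/s

urea out = urea in = 170×0.608 + 706×0.247 = 277.74 g/s.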